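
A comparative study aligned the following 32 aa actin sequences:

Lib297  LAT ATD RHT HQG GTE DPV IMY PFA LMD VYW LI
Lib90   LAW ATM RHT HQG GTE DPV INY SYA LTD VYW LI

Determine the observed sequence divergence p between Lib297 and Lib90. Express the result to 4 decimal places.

0.1875

The sequences differ at positions 3 (T/W), 6 (D/M), 20 (M/N), 22 (P/S), 23 (F/Y), 26 (M/T).
There are 6 differences over 32 sites, so p = 6/32 = 0.1875.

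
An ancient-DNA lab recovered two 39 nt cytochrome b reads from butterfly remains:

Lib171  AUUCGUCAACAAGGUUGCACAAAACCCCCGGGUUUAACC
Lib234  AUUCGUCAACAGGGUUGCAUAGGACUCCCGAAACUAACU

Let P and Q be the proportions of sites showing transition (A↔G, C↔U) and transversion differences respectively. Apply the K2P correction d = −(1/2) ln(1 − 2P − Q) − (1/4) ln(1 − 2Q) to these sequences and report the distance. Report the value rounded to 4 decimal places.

0.3471

Differing sites — 12:A/G (Ti); 20:C/U (Ti); 22:A/G (Ti); 23:A/G (Ti); 26:C/U (Ti); 31:G/A (Ti); 32:G/A (Ti); 33:U/A (Tv); 34:U/C (Ti); 39:C/U (Ti).
Of the 10 differences, 9 transitions and 1 transversion over 39 sites: P = 9/39 = 0.230769, Q = 1/39 = 0.025641.
d = −0.5·ln(0.512821) − 0.25·ln(0.948718) = −0.5·(-0.667828) − 0.25·(-0.052644) = 0.3471.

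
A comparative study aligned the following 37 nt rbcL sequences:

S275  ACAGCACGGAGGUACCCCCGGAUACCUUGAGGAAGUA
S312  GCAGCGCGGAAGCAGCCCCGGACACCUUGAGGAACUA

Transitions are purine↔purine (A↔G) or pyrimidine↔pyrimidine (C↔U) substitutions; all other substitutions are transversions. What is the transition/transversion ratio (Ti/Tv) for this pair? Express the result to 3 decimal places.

The sequences differ at positions 1 (A/G, transition), 6 (A/G, transition), 11 (G/A, transition), 13 (U/C, transition), 15 (C/G, transversion), 23 (U/C, transition), 35 (G/C, transversion).
Of the 7 differences, 5 transitions and 2 transversions, so Ti/Tv = 5/2 = 2.500.

2.500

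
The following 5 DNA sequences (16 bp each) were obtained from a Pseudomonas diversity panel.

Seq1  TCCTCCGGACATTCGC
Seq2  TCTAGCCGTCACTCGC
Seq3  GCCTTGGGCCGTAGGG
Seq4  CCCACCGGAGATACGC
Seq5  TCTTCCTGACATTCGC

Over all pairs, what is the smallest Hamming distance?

Pairwise Hamming distances:
  Seq1 vs Seq2: 6
  Seq1 vs Seq3: 8
  Seq1 vs Seq4: 4
  Seq1 vs Seq5: 2
  Seq2 vs Seq3: 12
  Seq2 vs Seq4: 8
  Seq2 vs Seq5: 5
  Seq3 vs Seq4: 9
  Seq3 vs Seq5: 10
  Seq4 vs Seq5: 6
The smallest is 2, between Seq1 and Seq5.

2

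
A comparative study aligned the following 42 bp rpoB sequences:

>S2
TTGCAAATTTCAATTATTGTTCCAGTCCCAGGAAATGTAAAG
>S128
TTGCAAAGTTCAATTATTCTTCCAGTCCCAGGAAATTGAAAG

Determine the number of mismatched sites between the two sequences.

4

The sequences differ at positions 8 (T/G), 19 (G/C), 37 (G/T), 38 (T/G).
That gives 4 mismatches out of 42 aligned sites, so the Hamming distance is 4.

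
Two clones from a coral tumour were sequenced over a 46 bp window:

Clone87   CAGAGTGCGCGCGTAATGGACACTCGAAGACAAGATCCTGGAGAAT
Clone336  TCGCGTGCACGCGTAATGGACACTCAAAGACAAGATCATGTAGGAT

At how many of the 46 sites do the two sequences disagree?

8

Differing sites — 1:C/T; 2:A/C; 4:A/C; 9:G/A; 26:G/A; 38:C/A; 41:G/T; 44:A/G.
That gives 8 mismatches out of 46 aligned sites, so the Hamming distance is 8.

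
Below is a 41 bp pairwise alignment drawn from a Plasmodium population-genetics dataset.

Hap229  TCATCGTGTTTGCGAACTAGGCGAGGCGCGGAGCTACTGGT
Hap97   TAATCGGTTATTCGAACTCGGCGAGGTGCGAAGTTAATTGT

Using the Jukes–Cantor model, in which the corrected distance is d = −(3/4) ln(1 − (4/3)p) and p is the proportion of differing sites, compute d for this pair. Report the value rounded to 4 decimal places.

The sequences differ at positions 2 (C/A), 7 (T/G), 8 (G/T), 10 (T/A), 12 (G/T), 19 (A/C), 27 (C/T), 31 (G/A), 34 (C/T), 37 (C/A), 39 (G/T).
p = 11/41 = 0.268293.
d = −0.75 · ln(1 − (4/3)·0.268293) = −0.75 · ln(0.642276) = −0.75 · (-0.442737) = 0.3321.

0.3321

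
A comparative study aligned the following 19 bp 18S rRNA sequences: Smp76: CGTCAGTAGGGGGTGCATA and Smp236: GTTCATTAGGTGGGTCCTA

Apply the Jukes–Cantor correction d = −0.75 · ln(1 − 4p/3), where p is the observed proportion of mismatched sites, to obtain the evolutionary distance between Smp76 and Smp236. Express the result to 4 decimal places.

0.5068

Mismatches occur at site 1 (C/G), site 2 (G/T), site 6 (G/T), site 11 (G/T), site 14 (T/G), site 15 (G/T), site 17 (A/C).
p = 7/19 = 0.368421.
d = −0.75 · ln(1 − (4/3)·0.368421) = −0.75 · ln(0.508772) = −0.75 · (-0.675755) = 0.5068.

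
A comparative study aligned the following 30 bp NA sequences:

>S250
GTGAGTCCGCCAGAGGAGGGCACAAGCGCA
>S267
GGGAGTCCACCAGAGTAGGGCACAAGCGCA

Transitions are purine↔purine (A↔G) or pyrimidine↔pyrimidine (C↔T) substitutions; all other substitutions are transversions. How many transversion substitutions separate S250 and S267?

The sequences differ at positions 2 (T/G, transversion), 9 (G/A, transition), 16 (G/T, transversion).
Of the 3 differences, 1 transition and 2 transversions, so the answer is 2.

2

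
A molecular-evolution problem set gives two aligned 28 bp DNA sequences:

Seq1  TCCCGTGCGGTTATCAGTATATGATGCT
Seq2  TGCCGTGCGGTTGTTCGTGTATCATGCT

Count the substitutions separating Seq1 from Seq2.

6

Differing sites — 2:C/G; 13:A/G; 15:C/T; 16:A/C; 19:A/G; 23:G/C.
That gives 6 mismatches out of 28 aligned sites, so the Hamming distance is 6.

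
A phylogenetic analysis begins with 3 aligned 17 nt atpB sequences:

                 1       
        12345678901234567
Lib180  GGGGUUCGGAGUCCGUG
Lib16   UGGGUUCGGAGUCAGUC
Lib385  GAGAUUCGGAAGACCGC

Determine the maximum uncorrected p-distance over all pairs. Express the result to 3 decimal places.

0.529

Pairwise Hamming distances:
  Lib180 vs Lib16: 3
  Lib180 vs Lib385: 8
  Lib16 vs Lib385: 9
The largest is 9 mismatches, between Lib16 and Lib385; p = 9/17 = 0.529.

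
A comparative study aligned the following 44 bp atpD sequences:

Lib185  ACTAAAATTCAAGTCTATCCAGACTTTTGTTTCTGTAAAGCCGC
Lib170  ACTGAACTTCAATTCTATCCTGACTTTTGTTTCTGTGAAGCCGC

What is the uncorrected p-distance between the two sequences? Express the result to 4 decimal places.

0.1136

The sequences differ at positions 4 (A/G), 7 (A/C), 13 (G/T), 21 (A/T), 37 (A/G).
There are 5 differences over 44 sites, so p = 5/44 = 0.1136.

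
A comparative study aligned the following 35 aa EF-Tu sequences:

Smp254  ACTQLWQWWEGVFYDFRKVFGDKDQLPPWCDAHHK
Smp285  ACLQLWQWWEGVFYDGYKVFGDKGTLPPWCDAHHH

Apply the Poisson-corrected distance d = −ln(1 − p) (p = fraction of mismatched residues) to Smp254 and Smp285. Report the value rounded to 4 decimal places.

0.1881

Differing sites — 3:T/L; 16:F/G; 17:R/Y; 24:D/G; 25:Q/T; 35:K/H.
p = 6/35 = 0.171429.
d = −ln(1 − 0.171429) = −ln(0.828571) = 0.1881.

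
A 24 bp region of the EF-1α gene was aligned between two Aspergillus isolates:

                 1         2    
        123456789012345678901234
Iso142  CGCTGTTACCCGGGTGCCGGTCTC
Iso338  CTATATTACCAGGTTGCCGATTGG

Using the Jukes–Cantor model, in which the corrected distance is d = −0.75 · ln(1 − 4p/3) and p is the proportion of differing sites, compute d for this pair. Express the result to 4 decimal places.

Mismatches occur at site 2 (G/T), site 3 (C/A), site 5 (G/A), site 11 (C/A), site 14 (G/T), site 20 (G/A), site 22 (C/T), site 23 (T/G), site 24 (C/G).
p = 9/24 = 0.375000.
d = −0.75 · ln(1 − (4/3)·0.375000) = −0.75 · ln(0.500000) = −0.75 · (-0.693147) = 0.5199.

0.5199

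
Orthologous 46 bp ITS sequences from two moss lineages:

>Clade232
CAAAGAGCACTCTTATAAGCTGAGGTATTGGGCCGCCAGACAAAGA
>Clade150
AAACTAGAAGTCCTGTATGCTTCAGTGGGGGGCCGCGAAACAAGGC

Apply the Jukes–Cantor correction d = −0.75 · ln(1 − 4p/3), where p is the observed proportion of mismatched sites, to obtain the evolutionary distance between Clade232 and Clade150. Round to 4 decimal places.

0.5532

Differing sites — 1:C/A; 4:A/C; 5:G/T; 8:C/A; 10:C/G; 13:T/C; 15:A/G; 18:A/T; 22:G/T; 23:A/C; 24:G/A; 27:A/G; 28:T/G; 29:T/G; 37:C/G; 39:G/A; 44:A/G; 46:A/C.
p = 18/46 = 0.391304.
d = −0.75 · ln(1 − (4/3)·0.391304) = −0.75 · ln(0.478261) = −0.75 · (-0.737599) = 0.5532.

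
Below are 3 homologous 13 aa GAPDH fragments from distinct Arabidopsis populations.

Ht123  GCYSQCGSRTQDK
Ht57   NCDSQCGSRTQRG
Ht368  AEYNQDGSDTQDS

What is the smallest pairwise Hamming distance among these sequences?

Pairwise Hamming distances:
  Ht123 vs Ht57: 4
  Ht123 vs Ht368: 6
  Ht57 vs Ht368: 8
The smallest is 4, between Ht123 and Ht57.

4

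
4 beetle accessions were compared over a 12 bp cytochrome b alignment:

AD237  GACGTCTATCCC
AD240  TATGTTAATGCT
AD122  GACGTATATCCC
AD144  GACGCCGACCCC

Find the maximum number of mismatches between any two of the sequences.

Pairwise Hamming distances:
  AD237 vs AD240: 6
  AD237 vs AD122: 1
  AD237 vs AD144: 3
  AD240 vs AD122: 6
  AD240 vs AD144: 8
  AD122 vs AD144: 4
The largest is 8, between AD240 and AD144.

8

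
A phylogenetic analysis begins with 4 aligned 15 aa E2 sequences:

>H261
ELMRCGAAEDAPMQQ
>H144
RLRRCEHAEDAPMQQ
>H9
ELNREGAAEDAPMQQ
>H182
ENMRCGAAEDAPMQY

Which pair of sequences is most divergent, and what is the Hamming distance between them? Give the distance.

6

Pairwise Hamming distances:
  H261 vs H144: 4
  H261 vs H9: 2
  H261 vs H182: 2
  H144 vs H9: 5
  H144 vs H182: 6
  H9 vs H182: 4
The largest is 6, between H144 and H182.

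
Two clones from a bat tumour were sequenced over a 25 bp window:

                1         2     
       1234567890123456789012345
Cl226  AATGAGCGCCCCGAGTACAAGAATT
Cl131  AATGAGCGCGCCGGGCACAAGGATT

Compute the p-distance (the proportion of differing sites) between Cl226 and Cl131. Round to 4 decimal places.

Differing sites — 10:C/G; 14:A/G; 16:T/C; 22:A/G.
There are 4 differences over 25 sites, so p = 4/25 = 0.1600.

0.1600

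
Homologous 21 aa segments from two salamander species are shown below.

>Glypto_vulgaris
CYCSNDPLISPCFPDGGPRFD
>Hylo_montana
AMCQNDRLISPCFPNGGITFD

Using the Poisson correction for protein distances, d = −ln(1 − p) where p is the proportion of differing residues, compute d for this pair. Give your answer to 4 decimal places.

0.4055

The sequences differ at positions 1 (C/A), 2 (Y/M), 4 (S/Q), 7 (P/R), 15 (D/N), 18 (P/I), 19 (R/T).
p = 7/21 = 0.333333.
d = −ln(1 − 0.333333) = −ln(0.666667) = 0.4055.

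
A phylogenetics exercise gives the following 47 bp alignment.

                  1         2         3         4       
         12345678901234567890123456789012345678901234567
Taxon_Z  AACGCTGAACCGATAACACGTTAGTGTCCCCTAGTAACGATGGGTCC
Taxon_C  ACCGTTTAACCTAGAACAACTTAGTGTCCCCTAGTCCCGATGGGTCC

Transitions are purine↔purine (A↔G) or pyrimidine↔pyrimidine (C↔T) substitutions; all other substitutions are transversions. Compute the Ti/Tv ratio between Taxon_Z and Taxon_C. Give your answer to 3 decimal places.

Mismatches occur at site 2 (A→C, transversion), site 5 (C→T, transition), site 7 (G→T, transversion), site 12 (G→T, transversion), site 14 (T→G, transversion), site 19 (C→A, transversion), site 20 (G→C, transversion), site 36 (A→C, transversion), site 37 (A→C, transversion).
Of the 9 differences, 1 transition and 8 transversions, so Ti/Tv = 1/8 = 0.125.

0.125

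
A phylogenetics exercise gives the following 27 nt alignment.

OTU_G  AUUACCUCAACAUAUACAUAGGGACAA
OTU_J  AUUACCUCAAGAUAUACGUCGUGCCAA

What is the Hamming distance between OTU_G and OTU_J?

Mismatches occur at site 11 (C/G), site 18 (A/G), site 20 (A/C), site 22 (G/U), site 24 (A/C).
That gives 5 mismatches out of 27 aligned sites, so the Hamming distance is 5.

5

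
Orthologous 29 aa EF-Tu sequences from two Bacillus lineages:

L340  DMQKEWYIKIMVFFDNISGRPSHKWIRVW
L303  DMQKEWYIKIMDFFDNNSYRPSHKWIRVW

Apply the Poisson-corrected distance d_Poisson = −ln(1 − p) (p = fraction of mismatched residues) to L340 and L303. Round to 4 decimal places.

0.1092

The sequences differ at positions 12 (V/D), 17 (I/N), 19 (G/Y).
p = 3/29 = 0.103448.
d = −ln(1 − 0.103448) = −ln(0.896552) = 0.1092.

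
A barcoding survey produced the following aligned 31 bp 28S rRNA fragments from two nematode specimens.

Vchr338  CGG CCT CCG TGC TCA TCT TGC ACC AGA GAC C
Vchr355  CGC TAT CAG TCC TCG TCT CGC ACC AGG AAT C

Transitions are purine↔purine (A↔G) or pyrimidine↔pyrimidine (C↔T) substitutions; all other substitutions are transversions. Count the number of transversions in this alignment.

Mismatches occur at site 3 (G→C, transversion), site 4 (C→T, transition), site 5 (C→A, transversion), site 8 (C→A, transversion), site 11 (G→C, transversion), site 15 (A→G, transition), site 19 (T→C, transition), site 27 (A→G, transition), site 28 (G→A, transition), site 30 (C→T, transition).
Of the 10 differences, 6 transitions and 4 transversions, so the answer is 4.

4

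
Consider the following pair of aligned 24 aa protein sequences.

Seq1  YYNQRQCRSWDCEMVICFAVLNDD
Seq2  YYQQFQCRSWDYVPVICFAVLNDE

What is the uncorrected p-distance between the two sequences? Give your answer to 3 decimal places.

The sequences differ at positions 3 (N/Q), 5 (R/F), 12 (C/Y), 13 (E/V), 14 (M/P), 24 (D/E).
There are 6 differences over 24 sites, so p = 6/24 = 0.250.

0.250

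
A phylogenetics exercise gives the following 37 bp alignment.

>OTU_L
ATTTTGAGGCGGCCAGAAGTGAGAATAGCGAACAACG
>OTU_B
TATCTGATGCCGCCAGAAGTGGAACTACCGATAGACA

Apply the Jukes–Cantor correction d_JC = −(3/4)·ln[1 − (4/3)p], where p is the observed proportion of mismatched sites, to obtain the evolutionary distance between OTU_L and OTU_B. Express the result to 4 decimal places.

0.4740

The sequences differ at positions 1 (A/T), 2 (T/A), 4 (T/C), 8 (G/T), 11 (G/C), 22 (A/G), 23 (G/A), 25 (A/C), 28 (G/C), 32 (A/T), 33 (C/A), 34 (A/G), 37 (G/A).
p = 13/37 = 0.351351.
d = −0.75 · ln(1 − (4/3)·0.351351) = −0.75 · ln(0.531532) = −0.75 · (-0.631992) = 0.4740.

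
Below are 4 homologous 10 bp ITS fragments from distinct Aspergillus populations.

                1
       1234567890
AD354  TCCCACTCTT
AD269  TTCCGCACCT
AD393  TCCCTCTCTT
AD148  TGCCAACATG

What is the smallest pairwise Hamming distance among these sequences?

1

Pairwise Hamming distances:
  AD354 vs AD269: 4
  AD354 vs AD393: 1
  AD354 vs AD148: 5
  AD269 vs AD393: 4
  AD269 vs AD148: 7
  AD393 vs AD148: 6
The smallest is 1, between AD354 and AD393.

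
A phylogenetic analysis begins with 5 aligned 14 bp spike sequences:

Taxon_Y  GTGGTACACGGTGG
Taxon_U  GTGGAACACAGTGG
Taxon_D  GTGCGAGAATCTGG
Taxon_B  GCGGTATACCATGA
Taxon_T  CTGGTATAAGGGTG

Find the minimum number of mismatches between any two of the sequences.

Pairwise Hamming distances:
  Taxon_Y vs Taxon_U: 2
  Taxon_Y vs Taxon_D: 6
  Taxon_Y vs Taxon_B: 5
  Taxon_Y vs Taxon_T: 5
  Taxon_U vs Taxon_D: 6
  Taxon_U vs Taxon_B: 6
  Taxon_U vs Taxon_T: 7
  Taxon_D vs Taxon_B: 8
  Taxon_D vs Taxon_T: 8
  Taxon_B vs Taxon_T: 8
The smallest is 2, between Taxon_Y and Taxon_U.

2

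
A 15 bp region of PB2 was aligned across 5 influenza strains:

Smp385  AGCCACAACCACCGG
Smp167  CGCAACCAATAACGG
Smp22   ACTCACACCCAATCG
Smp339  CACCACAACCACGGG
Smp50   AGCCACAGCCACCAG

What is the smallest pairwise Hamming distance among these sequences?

2

Pairwise Hamming distances:
  Smp385 vs Smp167: 6
  Smp385 vs Smp22: 6
  Smp385 vs Smp339: 3
  Smp385 vs Smp50: 2
  Smp167 vs Smp22: 10
  Smp167 vs Smp339: 7
  Smp167 vs Smp50: 8
  Smp22 vs Smp339: 7
  Smp22 vs Smp50: 6
  Smp339 vs Smp50: 5
The smallest is 2, between Smp385 and Smp50.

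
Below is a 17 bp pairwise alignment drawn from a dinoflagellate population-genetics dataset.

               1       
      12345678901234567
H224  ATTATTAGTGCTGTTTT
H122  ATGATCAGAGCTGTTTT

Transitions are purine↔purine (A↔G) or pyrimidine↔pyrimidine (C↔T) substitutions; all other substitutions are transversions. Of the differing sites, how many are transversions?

2

Differing sites — 3:T/G (Tv); 6:T/C (Ti); 9:T/A (Tv).
Of the 3 differences, 1 transition and 2 transversions, so the answer is 2.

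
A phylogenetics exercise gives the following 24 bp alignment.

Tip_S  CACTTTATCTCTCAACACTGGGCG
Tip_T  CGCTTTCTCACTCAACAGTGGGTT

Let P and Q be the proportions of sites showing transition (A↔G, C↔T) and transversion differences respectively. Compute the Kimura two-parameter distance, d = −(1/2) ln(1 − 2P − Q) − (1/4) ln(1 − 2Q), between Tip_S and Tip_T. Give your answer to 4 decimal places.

The sequences differ at positions 2 (A/G, transition), 7 (A/C, transversion), 10 (T/A, transversion), 18 (C/G, transversion), 23 (C/T, transition), 24 (G/T, transversion).
Of the 6 differences, 2 transitions and 4 transversions over 24 sites: P = 2/24 = 0.083333, Q = 4/24 = 0.166667.
d = −0.5·ln(0.666667) − 0.25·ln(0.666666) = −0.5·(-0.405465) − 0.25·(-0.405466) = 0.3041.

0.3041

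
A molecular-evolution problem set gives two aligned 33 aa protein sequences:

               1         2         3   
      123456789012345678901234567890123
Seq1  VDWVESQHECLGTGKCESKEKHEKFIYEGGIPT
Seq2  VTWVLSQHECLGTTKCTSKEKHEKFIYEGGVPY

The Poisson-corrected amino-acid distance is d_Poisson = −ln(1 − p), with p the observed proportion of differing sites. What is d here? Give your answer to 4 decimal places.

Differing sites — 2:D/T; 5:E/L; 14:G/T; 17:E/T; 31:I/V; 33:T/Y.
p = 6/33 = 0.181818.
d = −ln(1 − 0.181818) = −ln(0.818182) = 0.2007.

0.2007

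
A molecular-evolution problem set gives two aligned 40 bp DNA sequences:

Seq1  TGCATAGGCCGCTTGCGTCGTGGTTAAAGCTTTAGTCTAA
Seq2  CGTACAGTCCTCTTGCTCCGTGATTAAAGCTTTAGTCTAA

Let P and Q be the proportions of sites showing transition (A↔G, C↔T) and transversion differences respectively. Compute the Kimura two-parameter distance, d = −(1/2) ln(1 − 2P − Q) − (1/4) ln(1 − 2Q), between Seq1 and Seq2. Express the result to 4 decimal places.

Differing sites — 1:T/C (Ti); 3:C/T (Ti); 5:T/C (Ti); 8:G/T (Tv); 11:G/T (Tv); 17:G/T (Tv); 18:T/C (Ti); 23:G/A (Ti).
Of the 8 differences, 5 transitions and 3 transversions over 40 sites: P = 5/40 = 0.125000, Q = 3/40 = 0.075000.
d = −0.5·ln(0.675000) − 0.25·ln(0.850000) = −0.5·(-0.393043) − 0.25·(-0.162519) = 0.2372.

0.2372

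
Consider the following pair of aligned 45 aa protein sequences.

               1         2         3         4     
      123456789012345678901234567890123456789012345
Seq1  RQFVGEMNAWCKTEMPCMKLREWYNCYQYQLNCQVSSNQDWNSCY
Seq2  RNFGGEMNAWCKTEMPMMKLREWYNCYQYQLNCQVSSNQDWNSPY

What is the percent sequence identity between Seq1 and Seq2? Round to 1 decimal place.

91.1%

Differing sites — 2:Q/N; 4:V/G; 17:C/M; 44:C/P.
41 of the 45 sites match, so the percent identity is 41/45 × 100 = 91.1%.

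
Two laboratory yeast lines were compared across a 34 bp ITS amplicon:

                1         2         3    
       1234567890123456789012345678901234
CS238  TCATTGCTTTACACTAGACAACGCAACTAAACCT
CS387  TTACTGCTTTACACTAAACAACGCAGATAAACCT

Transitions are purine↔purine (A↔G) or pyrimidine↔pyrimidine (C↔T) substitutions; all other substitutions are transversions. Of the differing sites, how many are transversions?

The sequences differ at positions 2 (C/T, transition), 4 (T/C, transition), 17 (G/A, transition), 26 (A/G, transition), 27 (C/A, transversion).
Of the 5 differences, 4 transitions and 1 transversion, so the answer is 1.

1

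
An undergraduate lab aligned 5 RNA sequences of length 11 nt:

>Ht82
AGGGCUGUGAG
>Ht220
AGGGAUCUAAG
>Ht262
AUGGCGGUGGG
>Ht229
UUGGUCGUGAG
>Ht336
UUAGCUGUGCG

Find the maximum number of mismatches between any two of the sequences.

Pairwise Hamming distances:
  Ht82 vs Ht220: 3
  Ht82 vs Ht262: 3
  Ht82 vs Ht229: 4
  Ht82 vs Ht336: 4
  Ht220 vs Ht262: 6
  Ht220 vs Ht229: 6
  Ht220 vs Ht336: 7
  Ht262 vs Ht229: 4
  Ht262 vs Ht336: 4
  Ht229 vs Ht336: 4
The largest is 7, between Ht220 and Ht336.

7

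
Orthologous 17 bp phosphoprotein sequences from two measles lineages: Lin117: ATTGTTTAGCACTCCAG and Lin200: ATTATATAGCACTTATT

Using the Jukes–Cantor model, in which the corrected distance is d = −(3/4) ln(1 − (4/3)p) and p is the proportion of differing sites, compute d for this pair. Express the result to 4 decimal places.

The sequences differ at positions 4 (G/A), 6 (T/A), 14 (C/T), 15 (C/A), 16 (A/T), 17 (G/T).
p = 6/17 = 0.352941.
d = −0.75 · ln(1 − (4/3)·0.352941) = −0.75 · ln(0.529412) = −0.75 · (-0.635988) = 0.4770.

0.4770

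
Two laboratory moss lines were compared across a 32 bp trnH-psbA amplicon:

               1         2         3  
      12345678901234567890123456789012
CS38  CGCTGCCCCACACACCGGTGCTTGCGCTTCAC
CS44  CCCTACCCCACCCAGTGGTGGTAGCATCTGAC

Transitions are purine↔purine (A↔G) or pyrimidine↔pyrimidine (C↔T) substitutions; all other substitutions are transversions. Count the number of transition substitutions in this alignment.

The sequences differ at positions 2 (G/C, transversion), 5 (G/A, transition), 12 (A/C, transversion), 15 (C/G, transversion), 16 (C/T, transition), 21 (C/G, transversion), 23 (T/A, transversion), 26 (G/A, transition), 27 (C/T, transition), 28 (T/C, transition), 30 (C/G, transversion).
Of the 11 differences, 5 transitions and 6 transversions, so the answer is 5.

5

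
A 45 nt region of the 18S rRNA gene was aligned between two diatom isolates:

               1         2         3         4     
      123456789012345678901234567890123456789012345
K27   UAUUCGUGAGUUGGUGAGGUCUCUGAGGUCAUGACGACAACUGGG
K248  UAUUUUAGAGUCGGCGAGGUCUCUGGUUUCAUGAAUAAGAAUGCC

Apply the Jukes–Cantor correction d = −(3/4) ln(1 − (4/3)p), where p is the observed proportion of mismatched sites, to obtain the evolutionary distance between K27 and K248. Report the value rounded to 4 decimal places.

Mismatches occur at site 5 (C/U), site 6 (G/U), site 7 (U/A), site 12 (U/C), site 15 (U/C), site 26 (A/G), site 27 (G/U), site 28 (G/U), site 35 (C/A), site 36 (G/U), site 38 (C/A), site 39 (A/G), site 41 (C/A), site 44 (G/C), site 45 (G/C).
p = 15/45 = 0.333333.
d = −0.75 · ln(1 − (4/3)·0.333333) = −0.75 · ln(0.555556) = −0.75 · (-0.587786) = 0.4408.

0.4408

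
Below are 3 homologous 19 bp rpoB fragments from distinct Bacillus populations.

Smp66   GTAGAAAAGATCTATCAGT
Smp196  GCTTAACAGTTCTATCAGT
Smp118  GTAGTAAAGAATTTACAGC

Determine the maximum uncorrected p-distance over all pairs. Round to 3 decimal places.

0.579

Pairwise Hamming distances:
  Smp66 vs Smp196: 5
  Smp66 vs Smp118: 6
  Smp196 vs Smp118: 11
The largest is 11 mismatches, between Smp196 and Smp118; p = 11/19 = 0.579.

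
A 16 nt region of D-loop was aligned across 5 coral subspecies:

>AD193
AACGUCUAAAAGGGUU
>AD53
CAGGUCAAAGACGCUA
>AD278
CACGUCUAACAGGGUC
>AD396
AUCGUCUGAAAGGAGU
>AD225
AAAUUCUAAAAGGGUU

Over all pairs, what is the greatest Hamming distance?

10

Pairwise Hamming distances:
  AD193 vs AD53: 7
  AD193 vs AD278: 3
  AD193 vs AD396: 4
  AD193 vs AD225: 2
  AD53 vs AD278: 6
  AD53 vs AD396: 10
  AD53 vs AD225: 8
  AD278 vs AD396: 7
  AD278 vs AD225: 5
  AD396 vs AD225: 6
The largest is 10, between AD53 and AD396.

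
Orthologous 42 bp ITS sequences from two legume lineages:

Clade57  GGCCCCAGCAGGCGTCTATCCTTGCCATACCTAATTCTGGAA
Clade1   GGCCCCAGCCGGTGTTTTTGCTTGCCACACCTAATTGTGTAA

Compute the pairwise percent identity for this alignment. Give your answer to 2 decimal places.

80.95%

Differing sites — 10:A/C; 13:C/T; 16:C/T; 18:A/T; 20:C/G; 28:T/C; 37:C/G; 40:G/T.
34 of the 42 sites match, so the percent identity is 34/42 × 100 = 80.95%.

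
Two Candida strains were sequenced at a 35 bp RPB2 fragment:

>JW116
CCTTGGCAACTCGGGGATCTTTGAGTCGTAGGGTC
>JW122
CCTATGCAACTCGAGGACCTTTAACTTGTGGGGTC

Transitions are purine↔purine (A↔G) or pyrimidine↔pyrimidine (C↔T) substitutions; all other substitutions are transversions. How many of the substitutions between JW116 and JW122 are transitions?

The sequences differ at positions 4 (T/A, transversion), 5 (G/T, transversion), 14 (G/A, transition), 18 (T/C, transition), 23 (G/A, transition), 25 (G/C, transversion), 27 (C/T, transition), 30 (A/G, transition).
Of the 8 differences, 5 transitions and 3 transversions, so the answer is 5.

5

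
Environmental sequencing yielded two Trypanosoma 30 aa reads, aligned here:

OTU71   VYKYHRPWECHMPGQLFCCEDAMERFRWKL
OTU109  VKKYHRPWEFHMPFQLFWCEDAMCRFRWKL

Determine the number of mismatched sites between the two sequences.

5

Differing sites — 2:Y/K; 10:C/F; 14:G/F; 18:C/W; 24:E/C.
That gives 5 mismatches out of 30 aligned sites, so the Hamming distance is 5.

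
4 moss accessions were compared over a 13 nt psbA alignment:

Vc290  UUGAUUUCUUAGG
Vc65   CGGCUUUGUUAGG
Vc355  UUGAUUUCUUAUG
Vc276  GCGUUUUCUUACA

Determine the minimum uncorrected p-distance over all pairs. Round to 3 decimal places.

Pairwise Hamming distances:
  Vc290 vs Vc65: 4
  Vc290 vs Vc355: 1
  Vc290 vs Vc276: 5
  Vc65 vs Vc355: 5
  Vc65 vs Vc276: 6
  Vc355 vs Vc276: 5
The smallest is 1 mismatch, between Vc290 and Vc355; p = 1/13 = 0.077.

0.077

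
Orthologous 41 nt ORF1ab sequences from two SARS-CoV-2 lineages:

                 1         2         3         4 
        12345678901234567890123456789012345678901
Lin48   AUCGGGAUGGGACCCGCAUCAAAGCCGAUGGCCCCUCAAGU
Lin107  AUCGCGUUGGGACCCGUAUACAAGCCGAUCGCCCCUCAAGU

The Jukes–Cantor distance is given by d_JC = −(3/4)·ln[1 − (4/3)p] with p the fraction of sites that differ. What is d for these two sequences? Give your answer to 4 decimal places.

Mismatches occur at site 5 (G→C), site 7 (A→U), site 17 (C→U), site 20 (C→A), site 21 (A→C), site 30 (G→C).
p = 6/41 = 0.146341.
d = −0.75 · ln(1 − (4/3)·0.146341) = −0.75 · ln(0.804879) = −0.75 · (-0.217063) = 0.1628.

0.1628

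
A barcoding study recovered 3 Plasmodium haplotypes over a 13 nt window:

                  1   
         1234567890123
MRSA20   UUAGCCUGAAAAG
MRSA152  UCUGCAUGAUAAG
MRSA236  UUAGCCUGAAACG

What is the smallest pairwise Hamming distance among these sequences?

Pairwise Hamming distances:
  MRSA20 vs MRSA152: 4
  MRSA20 vs MRSA236: 1
  MRSA152 vs MRSA236: 5
The smallest is 1, between MRSA20 and MRSA236.

1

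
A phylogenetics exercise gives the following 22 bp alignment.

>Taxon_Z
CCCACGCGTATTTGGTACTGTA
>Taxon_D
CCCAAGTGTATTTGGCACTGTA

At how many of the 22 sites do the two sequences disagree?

3

Differing sites — 5:C/A; 7:C/T; 16:T/C.
That gives 3 mismatches out of 22 aligned sites, so the Hamming distance is 3.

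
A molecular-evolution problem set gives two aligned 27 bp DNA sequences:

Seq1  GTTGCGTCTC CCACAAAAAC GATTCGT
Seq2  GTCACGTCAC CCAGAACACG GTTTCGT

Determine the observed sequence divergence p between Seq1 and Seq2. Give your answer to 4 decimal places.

0.2963

Differing sites — 3:T/C; 4:G/A; 9:T/A; 14:C/G; 17:A/C; 19:A/C; 20:C/G; 22:A/T.
There are 8 differences over 27 sites, so p = 8/27 = 0.2963.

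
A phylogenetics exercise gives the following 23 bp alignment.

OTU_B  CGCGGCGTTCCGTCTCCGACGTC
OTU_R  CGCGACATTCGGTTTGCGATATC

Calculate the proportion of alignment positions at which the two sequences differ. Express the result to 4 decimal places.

0.3043

Differing sites — 5:G/A; 7:G/A; 11:C/G; 14:C/T; 16:C/G; 20:C/T; 21:G/A.
There are 7 differences over 23 sites, so p = 7/23 = 0.3043.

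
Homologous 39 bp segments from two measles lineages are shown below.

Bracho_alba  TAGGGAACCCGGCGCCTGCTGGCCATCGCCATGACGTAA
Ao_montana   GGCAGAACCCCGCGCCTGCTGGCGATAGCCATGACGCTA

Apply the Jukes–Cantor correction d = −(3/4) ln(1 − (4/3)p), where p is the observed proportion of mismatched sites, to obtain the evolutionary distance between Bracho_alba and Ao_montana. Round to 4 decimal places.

Mismatches occur at site 1 (T↔G), site 2 (A↔G), site 3 (G↔C), site 4 (G↔A), site 11 (G↔C), site 24 (C↔G), site 27 (C↔A), site 37 (T↔C), site 38 (A↔T).
p = 9/39 = 0.230769.
d = −0.75 · ln(1 − (4/3)·0.230769) = −0.75 · ln(0.692308) = −0.75 · (-0.367724) = 0.2758.

0.2758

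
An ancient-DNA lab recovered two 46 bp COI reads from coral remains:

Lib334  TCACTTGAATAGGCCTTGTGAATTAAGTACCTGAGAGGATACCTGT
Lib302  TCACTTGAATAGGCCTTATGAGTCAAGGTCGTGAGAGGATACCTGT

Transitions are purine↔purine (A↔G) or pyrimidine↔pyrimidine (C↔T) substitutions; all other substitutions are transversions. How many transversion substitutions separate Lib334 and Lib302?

3

The sequences differ at positions 18 (G/A, transition), 22 (A/G, transition), 24 (T/C, transition), 28 (T/G, transversion), 29 (A/T, transversion), 31 (C/G, transversion).
Of the 6 differences, 3 transitions and 3 transversions, so the answer is 3.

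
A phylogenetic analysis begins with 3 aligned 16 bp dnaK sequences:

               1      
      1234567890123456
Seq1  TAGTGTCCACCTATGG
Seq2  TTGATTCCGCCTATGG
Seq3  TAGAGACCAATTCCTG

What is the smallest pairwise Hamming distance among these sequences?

Pairwise Hamming distances:
  Seq1 vs Seq2: 4
  Seq1 vs Seq3: 7
  Seq2 vs Seq3: 9
The smallest is 4, between Seq1 and Seq2.

4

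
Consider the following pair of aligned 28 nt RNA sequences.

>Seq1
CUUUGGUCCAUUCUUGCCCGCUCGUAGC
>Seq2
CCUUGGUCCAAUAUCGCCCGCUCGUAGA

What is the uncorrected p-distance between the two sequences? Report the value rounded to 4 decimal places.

Differing sites — 2:U/C; 11:U/A; 13:C/A; 15:U/C; 28:C/A.
There are 5 differences over 28 sites, so p = 5/28 = 0.1786.

0.1786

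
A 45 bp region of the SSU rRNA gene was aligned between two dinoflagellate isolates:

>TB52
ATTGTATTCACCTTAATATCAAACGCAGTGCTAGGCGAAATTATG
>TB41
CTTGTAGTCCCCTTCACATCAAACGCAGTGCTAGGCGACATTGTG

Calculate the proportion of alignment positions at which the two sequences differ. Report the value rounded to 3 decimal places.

0.156

The sequences differ at positions 1 (A/C), 7 (T/G), 10 (A/C), 15 (A/C), 17 (T/C), 39 (A/C), 43 (A/G).
There are 7 differences over 45 sites, so p = 7/45 = 0.156.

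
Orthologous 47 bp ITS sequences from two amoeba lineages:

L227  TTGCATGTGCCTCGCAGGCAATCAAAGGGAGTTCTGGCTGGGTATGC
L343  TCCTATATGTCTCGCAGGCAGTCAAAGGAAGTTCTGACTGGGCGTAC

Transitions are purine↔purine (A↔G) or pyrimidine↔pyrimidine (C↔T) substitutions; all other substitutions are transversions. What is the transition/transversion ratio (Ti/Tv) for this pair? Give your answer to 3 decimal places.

10.000

Mismatches occur at site 2 (T/C, transition), site 3 (G/C, transversion), site 4 (C/T, transition), site 7 (G/A, transition), site 10 (C/T, transition), site 21 (A/G, transition), site 29 (G/A, transition), site 37 (G/A, transition), site 43 (T/C, transition), site 44 (A/G, transition), site 46 (G/A, transition).
Of the 11 differences, 10 transitions and 1 transversion, so Ti/Tv = 10/1 = 10.000.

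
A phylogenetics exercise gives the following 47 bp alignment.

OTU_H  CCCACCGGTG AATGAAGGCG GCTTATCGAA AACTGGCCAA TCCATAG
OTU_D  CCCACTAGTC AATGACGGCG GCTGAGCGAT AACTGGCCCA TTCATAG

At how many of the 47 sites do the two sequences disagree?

The sequences differ at positions 6 (C/T), 7 (G/A), 10 (G/C), 16 (A/C), 24 (T/G), 26 (T/G), 30 (A/T), 39 (A/C), 42 (C/T).
That gives 9 mismatches out of 47 aligned sites, so the Hamming distance is 9.

9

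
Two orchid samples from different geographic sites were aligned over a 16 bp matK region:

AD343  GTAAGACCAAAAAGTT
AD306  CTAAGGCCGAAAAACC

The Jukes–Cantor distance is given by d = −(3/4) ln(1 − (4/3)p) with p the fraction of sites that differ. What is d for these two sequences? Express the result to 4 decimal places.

The sequences differ at positions 1 (G/C), 6 (A/G), 9 (A/G), 14 (G/A), 15 (T/C), 16 (T/C).
p = 6/16 = 0.375000.
d = −0.75 · ln(1 − (4/3)·0.375000) = −0.75 · ln(0.500000) = −0.75 · (-0.693147) = 0.5199.

0.5199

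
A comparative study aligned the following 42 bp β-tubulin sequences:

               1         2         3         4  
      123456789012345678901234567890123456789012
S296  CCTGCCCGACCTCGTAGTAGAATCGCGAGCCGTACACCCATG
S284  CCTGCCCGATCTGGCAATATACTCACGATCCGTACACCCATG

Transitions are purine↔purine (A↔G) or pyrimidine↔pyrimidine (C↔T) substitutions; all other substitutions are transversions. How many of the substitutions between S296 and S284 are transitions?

Mismatches occur at site 10 (C→T, transition), site 13 (C→G, transversion), site 15 (T→C, transition), site 17 (G→A, transition), site 20 (G→T, transversion), site 22 (A→C, transversion), site 25 (G→A, transition), site 29 (G→T, transversion).
Of the 8 differences, 4 transitions and 4 transversions, so the answer is 4.

4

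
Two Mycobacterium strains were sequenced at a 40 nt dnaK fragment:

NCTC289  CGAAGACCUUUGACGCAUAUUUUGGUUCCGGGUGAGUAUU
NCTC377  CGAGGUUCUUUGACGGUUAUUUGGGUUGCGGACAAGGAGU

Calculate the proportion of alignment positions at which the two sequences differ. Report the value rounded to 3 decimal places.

0.300

Mismatches occur at site 4 (A↔G), site 6 (A↔U), site 7 (C↔U), site 16 (C↔G), site 17 (A↔U), site 23 (U↔G), site 28 (C↔G), site 32 (G↔A), site 33 (U↔C), site 34 (G↔A), site 37 (U↔G), site 39 (U↔G).
There are 12 differences over 40 sites, so p = 12/40 = 0.300.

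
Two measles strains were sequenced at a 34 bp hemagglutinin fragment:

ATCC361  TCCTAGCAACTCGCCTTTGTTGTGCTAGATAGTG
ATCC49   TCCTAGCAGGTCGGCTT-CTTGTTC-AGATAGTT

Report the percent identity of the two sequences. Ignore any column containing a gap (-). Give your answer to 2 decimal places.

Excluding the 2 gap columns leaves 32 comparable sites.
Mismatches occur at site 9 (A↔G), site 10 (C↔G), site 14 (C↔G), site 19 (G↔C), site 24 (G↔T), site 34 (G↔T).
26 of the 32 comparable sites match, so the percent identity is 26/32 × 100 = 81.25%.

81.25%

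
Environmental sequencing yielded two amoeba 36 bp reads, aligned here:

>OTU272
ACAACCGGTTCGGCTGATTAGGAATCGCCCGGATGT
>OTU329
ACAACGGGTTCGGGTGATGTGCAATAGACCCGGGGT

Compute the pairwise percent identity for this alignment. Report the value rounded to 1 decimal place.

72.2%

Differing sites — 6:C/G; 14:C/G; 19:T/G; 20:A/T; 22:G/C; 26:C/A; 28:C/A; 31:G/C; 33:A/G; 34:T/G.
26 of the 36 sites match, so the percent identity is 26/36 × 100 = 72.2%.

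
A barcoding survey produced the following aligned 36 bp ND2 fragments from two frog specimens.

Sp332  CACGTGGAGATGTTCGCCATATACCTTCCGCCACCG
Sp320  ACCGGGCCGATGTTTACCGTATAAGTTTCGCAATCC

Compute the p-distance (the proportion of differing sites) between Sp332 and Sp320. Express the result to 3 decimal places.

Mismatches occur at site 1 (C→A), site 2 (A→C), site 5 (T→G), site 7 (G→C), site 8 (A→C), site 15 (C→T), site 16 (G→A), site 19 (A→G), site 24 (C→A), site 25 (C→G), site 28 (C→T), site 32 (C→A), site 34 (C→T), site 36 (G→C).
There are 14 differences over 36 sites, so p = 14/36 = 0.389.

0.389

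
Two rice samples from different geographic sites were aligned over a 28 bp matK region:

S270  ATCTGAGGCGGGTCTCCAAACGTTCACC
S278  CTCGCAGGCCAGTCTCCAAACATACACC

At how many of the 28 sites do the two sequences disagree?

Mismatches occur at site 1 (A↔C), site 4 (T↔G), site 5 (G↔C), site 10 (G↔C), site 11 (G↔A), site 22 (G↔A), site 24 (T↔A).
That gives 7 mismatches out of 28 aligned sites, so the Hamming distance is 7.

7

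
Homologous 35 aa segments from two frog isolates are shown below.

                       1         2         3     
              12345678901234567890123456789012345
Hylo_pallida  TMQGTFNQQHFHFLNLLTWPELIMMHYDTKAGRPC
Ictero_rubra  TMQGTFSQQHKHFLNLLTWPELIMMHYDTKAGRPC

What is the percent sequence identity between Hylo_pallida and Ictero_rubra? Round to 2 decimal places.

Differing sites — 7:N/S; 11:F/K.
33 of the 35 sites match, so the percent identity is 33/35 × 100 = 94.29%.

94.29%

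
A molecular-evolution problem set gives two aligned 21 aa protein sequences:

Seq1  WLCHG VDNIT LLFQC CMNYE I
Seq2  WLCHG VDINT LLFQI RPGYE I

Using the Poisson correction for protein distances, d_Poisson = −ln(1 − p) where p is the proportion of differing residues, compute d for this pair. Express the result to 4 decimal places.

0.3365

The sequences differ at positions 8 (N/I), 9 (I/N), 15 (C/I), 16 (C/R), 17 (M/P), 18 (N/G).
p = 6/21 = 0.285714.
d = −ln(1 − 0.285714) = −ln(0.714286) = 0.3365.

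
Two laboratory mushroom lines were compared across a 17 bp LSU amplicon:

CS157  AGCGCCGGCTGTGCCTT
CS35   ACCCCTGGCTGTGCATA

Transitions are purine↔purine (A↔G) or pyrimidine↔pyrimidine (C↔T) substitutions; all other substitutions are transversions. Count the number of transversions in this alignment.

4

Differing sites — 2:G/C (Tv); 4:G/C (Tv); 6:C/T (Ti); 15:C/A (Tv); 17:T/A (Tv).
Of the 5 differences, 1 transition and 4 transversions, so the answer is 4.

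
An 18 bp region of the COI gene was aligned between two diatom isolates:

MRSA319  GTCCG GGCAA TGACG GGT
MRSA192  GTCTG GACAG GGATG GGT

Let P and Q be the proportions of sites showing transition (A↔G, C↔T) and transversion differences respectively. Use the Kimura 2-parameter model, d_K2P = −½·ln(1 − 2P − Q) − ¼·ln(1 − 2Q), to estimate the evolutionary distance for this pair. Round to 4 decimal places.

The sequences differ at positions 4 (C/T, transition), 7 (G/A, transition), 10 (A/G, transition), 11 (T/G, transversion), 14 (C/T, transition).
Of the 5 differences, 4 transitions and 1 transversion over 18 sites: P = 4/18 = 0.222222, Q = 1/18 = 0.055556.
d = −0.5·ln(0.500000) − 0.25·ln(0.888888) = −0.5·(-0.693147) − 0.25·(-0.117784) = 0.3760.

0.3760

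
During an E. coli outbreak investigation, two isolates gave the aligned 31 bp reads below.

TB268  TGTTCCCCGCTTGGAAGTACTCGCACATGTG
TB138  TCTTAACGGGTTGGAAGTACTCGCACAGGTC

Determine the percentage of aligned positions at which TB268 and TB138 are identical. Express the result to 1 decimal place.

77.4%

Mismatches occur at site 2 (G→C), site 5 (C→A), site 6 (C→A), site 8 (C→G), site 10 (C→G), site 28 (T→G), site 31 (G→C).
24 of the 31 sites match, so the percent identity is 24/31 × 100 = 77.4%.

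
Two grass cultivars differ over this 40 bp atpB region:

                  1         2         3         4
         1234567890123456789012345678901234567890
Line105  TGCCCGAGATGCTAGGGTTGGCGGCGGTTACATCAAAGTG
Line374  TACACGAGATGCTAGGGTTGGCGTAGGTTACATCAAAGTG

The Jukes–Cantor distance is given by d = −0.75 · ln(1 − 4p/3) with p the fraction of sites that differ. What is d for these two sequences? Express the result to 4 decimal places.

Mismatches occur at site 2 (G/A), site 4 (C/A), site 24 (G/T), site 25 (C/A).
p = 4/40 = 0.100000.
d = −0.75 · ln(1 − (4/3)·0.100000) = −0.75 · ln(0.866667) = −0.75 · (-0.143100) = 0.1073.

0.1073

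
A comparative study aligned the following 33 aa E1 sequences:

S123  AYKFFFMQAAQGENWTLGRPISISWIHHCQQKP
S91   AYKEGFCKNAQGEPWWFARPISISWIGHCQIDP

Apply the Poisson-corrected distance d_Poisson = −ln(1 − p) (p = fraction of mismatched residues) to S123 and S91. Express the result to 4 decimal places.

0.4520

Mismatches occur at site 4 (F→E), site 5 (F→G), site 7 (M→C), site 8 (Q→K), site 9 (A→N), site 14 (N→P), site 16 (T→W), site 17 (L→F), site 18 (G→A), site 27 (H→G), site 31 (Q→I), site 32 (K→D).
p = 12/33 = 0.363636.
d = −ln(1 − 0.363636) = −ln(0.636364) = 0.4520.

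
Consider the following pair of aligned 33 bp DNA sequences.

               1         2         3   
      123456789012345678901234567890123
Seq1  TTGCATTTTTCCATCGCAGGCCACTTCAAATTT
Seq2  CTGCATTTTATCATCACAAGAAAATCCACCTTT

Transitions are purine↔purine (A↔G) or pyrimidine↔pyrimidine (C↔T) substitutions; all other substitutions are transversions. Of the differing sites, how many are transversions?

Differing sites — 1:T/C (Ti); 10:T/A (Tv); 11:C/T (Ti); 16:G/A (Ti); 19:G/A (Ti); 21:C/A (Tv); 22:C/A (Tv); 24:C/A (Tv); 26:T/C (Ti); 29:A/C (Tv); 30:A/C (Tv).
Of the 11 differences, 5 transitions and 6 transversions, so the answer is 6.

6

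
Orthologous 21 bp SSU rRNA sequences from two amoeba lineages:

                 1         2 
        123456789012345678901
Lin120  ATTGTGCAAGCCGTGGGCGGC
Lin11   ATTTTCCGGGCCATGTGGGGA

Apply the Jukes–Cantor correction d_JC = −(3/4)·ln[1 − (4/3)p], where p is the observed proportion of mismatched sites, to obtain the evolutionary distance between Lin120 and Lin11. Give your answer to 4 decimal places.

0.5319

The sequences differ at positions 4 (G/T), 6 (G/C), 8 (A/G), 9 (A/G), 13 (G/A), 16 (G/T), 18 (C/G), 21 (C/A).
p = 8/21 = 0.380952.
d = −0.75 · ln(1 − (4/3)·0.380952) = −0.75 · ln(0.492064) = −0.75 · (-0.709146) = 0.5319.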